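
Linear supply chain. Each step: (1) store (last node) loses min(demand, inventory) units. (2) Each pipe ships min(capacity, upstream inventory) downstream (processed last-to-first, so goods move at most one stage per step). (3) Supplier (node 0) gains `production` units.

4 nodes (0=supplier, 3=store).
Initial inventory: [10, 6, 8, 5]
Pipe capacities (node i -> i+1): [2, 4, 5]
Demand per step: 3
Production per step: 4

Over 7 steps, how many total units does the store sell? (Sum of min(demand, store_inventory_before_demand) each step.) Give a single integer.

Step 1: sold=3 (running total=3) -> [12 4 7 7]
Step 2: sold=3 (running total=6) -> [14 2 6 9]
Step 3: sold=3 (running total=9) -> [16 2 3 11]
Step 4: sold=3 (running total=12) -> [18 2 2 11]
Step 5: sold=3 (running total=15) -> [20 2 2 10]
Step 6: sold=3 (running total=18) -> [22 2 2 9]
Step 7: sold=3 (running total=21) -> [24 2 2 8]

Answer: 21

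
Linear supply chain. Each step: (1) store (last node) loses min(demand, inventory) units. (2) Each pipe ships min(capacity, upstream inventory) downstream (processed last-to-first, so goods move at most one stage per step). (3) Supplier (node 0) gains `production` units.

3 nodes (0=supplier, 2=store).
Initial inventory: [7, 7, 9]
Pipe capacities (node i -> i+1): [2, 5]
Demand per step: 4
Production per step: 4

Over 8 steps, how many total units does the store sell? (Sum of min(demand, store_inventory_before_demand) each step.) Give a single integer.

Answer: 28

Derivation:
Step 1: sold=4 (running total=4) -> [9 4 10]
Step 2: sold=4 (running total=8) -> [11 2 10]
Step 3: sold=4 (running total=12) -> [13 2 8]
Step 4: sold=4 (running total=16) -> [15 2 6]
Step 5: sold=4 (running total=20) -> [17 2 4]
Step 6: sold=4 (running total=24) -> [19 2 2]
Step 7: sold=2 (running total=26) -> [21 2 2]
Step 8: sold=2 (running total=28) -> [23 2 2]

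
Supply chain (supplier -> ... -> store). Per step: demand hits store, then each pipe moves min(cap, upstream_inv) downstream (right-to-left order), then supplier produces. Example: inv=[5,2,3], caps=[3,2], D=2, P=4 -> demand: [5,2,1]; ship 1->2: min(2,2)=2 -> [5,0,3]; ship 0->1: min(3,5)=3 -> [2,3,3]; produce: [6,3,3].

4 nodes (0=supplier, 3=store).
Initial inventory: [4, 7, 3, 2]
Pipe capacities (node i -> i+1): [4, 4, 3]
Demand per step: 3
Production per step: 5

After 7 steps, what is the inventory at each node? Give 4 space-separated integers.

Step 1: demand=3,sold=2 ship[2->3]=3 ship[1->2]=4 ship[0->1]=4 prod=5 -> inv=[5 7 4 3]
Step 2: demand=3,sold=3 ship[2->3]=3 ship[1->2]=4 ship[0->1]=4 prod=5 -> inv=[6 7 5 3]
Step 3: demand=3,sold=3 ship[2->3]=3 ship[1->2]=4 ship[0->1]=4 prod=5 -> inv=[7 7 6 3]
Step 4: demand=3,sold=3 ship[2->3]=3 ship[1->2]=4 ship[0->1]=4 prod=5 -> inv=[8 7 7 3]
Step 5: demand=3,sold=3 ship[2->3]=3 ship[1->2]=4 ship[0->1]=4 prod=5 -> inv=[9 7 8 3]
Step 6: demand=3,sold=3 ship[2->3]=3 ship[1->2]=4 ship[0->1]=4 prod=5 -> inv=[10 7 9 3]
Step 7: demand=3,sold=3 ship[2->3]=3 ship[1->2]=4 ship[0->1]=4 prod=5 -> inv=[11 7 10 3]

11 7 10 3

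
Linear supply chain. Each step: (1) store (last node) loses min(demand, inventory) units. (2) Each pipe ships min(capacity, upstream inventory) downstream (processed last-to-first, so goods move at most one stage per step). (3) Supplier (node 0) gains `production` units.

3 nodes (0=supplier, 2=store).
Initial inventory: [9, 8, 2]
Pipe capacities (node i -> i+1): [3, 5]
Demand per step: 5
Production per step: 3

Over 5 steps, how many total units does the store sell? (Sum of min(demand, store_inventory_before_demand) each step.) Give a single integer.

Step 1: sold=2 (running total=2) -> [9 6 5]
Step 2: sold=5 (running total=7) -> [9 4 5]
Step 3: sold=5 (running total=12) -> [9 3 4]
Step 4: sold=4 (running total=16) -> [9 3 3]
Step 5: sold=3 (running total=19) -> [9 3 3]

Answer: 19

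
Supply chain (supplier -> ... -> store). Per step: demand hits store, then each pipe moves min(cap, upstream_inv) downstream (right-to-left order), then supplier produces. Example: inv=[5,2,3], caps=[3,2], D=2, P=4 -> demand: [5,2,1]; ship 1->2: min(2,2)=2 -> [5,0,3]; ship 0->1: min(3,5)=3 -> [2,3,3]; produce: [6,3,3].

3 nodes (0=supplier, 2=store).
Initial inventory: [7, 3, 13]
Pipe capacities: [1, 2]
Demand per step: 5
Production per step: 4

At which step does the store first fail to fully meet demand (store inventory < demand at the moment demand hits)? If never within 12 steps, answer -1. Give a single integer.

Step 1: demand=5,sold=5 ship[1->2]=2 ship[0->1]=1 prod=4 -> [10 2 10]
Step 2: demand=5,sold=5 ship[1->2]=2 ship[0->1]=1 prod=4 -> [13 1 7]
Step 3: demand=5,sold=5 ship[1->2]=1 ship[0->1]=1 prod=4 -> [16 1 3]
Step 4: demand=5,sold=3 ship[1->2]=1 ship[0->1]=1 prod=4 -> [19 1 1]
Step 5: demand=5,sold=1 ship[1->2]=1 ship[0->1]=1 prod=4 -> [22 1 1]
Step 6: demand=5,sold=1 ship[1->2]=1 ship[0->1]=1 prod=4 -> [25 1 1]
Step 7: demand=5,sold=1 ship[1->2]=1 ship[0->1]=1 prod=4 -> [28 1 1]
Step 8: demand=5,sold=1 ship[1->2]=1 ship[0->1]=1 prod=4 -> [31 1 1]
Step 9: demand=5,sold=1 ship[1->2]=1 ship[0->1]=1 prod=4 -> [34 1 1]
Step 10: demand=5,sold=1 ship[1->2]=1 ship[0->1]=1 prod=4 -> [37 1 1]
Step 11: demand=5,sold=1 ship[1->2]=1 ship[0->1]=1 prod=4 -> [40 1 1]
Step 12: demand=5,sold=1 ship[1->2]=1 ship[0->1]=1 prod=4 -> [43 1 1]
First stockout at step 4

4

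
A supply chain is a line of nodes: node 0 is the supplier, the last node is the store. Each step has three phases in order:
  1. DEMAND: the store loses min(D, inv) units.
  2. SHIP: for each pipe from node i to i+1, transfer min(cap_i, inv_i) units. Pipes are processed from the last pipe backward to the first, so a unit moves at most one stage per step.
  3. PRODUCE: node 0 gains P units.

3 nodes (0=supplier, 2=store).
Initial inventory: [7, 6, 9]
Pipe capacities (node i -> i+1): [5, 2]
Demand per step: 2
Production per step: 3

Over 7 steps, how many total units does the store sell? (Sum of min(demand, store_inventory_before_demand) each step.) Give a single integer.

Answer: 14

Derivation:
Step 1: sold=2 (running total=2) -> [5 9 9]
Step 2: sold=2 (running total=4) -> [3 12 9]
Step 3: sold=2 (running total=6) -> [3 13 9]
Step 4: sold=2 (running total=8) -> [3 14 9]
Step 5: sold=2 (running total=10) -> [3 15 9]
Step 6: sold=2 (running total=12) -> [3 16 9]
Step 7: sold=2 (running total=14) -> [3 17 9]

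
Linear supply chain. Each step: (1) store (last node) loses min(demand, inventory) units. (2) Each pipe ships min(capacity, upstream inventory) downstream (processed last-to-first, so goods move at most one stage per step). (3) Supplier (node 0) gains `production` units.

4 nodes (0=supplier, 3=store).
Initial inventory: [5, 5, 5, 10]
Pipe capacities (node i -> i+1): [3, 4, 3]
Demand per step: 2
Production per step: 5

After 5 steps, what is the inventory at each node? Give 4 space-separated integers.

Step 1: demand=2,sold=2 ship[2->3]=3 ship[1->2]=4 ship[0->1]=3 prod=5 -> inv=[7 4 6 11]
Step 2: demand=2,sold=2 ship[2->3]=3 ship[1->2]=4 ship[0->1]=3 prod=5 -> inv=[9 3 7 12]
Step 3: demand=2,sold=2 ship[2->3]=3 ship[1->2]=3 ship[0->1]=3 prod=5 -> inv=[11 3 7 13]
Step 4: demand=2,sold=2 ship[2->3]=3 ship[1->2]=3 ship[0->1]=3 prod=5 -> inv=[13 3 7 14]
Step 5: demand=2,sold=2 ship[2->3]=3 ship[1->2]=3 ship[0->1]=3 prod=5 -> inv=[15 3 7 15]

15 3 7 15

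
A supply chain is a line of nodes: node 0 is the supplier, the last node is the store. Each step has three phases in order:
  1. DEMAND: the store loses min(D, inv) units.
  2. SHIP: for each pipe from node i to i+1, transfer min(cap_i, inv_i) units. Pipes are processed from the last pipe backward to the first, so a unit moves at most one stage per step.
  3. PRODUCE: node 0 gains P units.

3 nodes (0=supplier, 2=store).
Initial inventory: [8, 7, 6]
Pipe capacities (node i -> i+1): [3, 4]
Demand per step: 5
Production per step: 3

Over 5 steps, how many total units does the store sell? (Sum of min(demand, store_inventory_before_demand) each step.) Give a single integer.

Step 1: sold=5 (running total=5) -> [8 6 5]
Step 2: sold=5 (running total=10) -> [8 5 4]
Step 3: sold=4 (running total=14) -> [8 4 4]
Step 4: sold=4 (running total=18) -> [8 3 4]
Step 5: sold=4 (running total=22) -> [8 3 3]

Answer: 22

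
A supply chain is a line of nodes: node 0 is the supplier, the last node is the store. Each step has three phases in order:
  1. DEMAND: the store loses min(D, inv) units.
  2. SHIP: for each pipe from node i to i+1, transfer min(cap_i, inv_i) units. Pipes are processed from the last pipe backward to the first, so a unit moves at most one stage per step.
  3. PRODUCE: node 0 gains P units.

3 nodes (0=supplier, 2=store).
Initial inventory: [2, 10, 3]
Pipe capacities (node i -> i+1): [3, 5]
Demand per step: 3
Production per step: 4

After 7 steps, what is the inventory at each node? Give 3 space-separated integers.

Step 1: demand=3,sold=3 ship[1->2]=5 ship[0->1]=2 prod=4 -> inv=[4 7 5]
Step 2: demand=3,sold=3 ship[1->2]=5 ship[0->1]=3 prod=4 -> inv=[5 5 7]
Step 3: demand=3,sold=3 ship[1->2]=5 ship[0->1]=3 prod=4 -> inv=[6 3 9]
Step 4: demand=3,sold=3 ship[1->2]=3 ship[0->1]=3 prod=4 -> inv=[7 3 9]
Step 5: demand=3,sold=3 ship[1->2]=3 ship[0->1]=3 prod=4 -> inv=[8 3 9]
Step 6: demand=3,sold=3 ship[1->2]=3 ship[0->1]=3 prod=4 -> inv=[9 3 9]
Step 7: demand=3,sold=3 ship[1->2]=3 ship[0->1]=3 prod=4 -> inv=[10 3 9]

10 3 9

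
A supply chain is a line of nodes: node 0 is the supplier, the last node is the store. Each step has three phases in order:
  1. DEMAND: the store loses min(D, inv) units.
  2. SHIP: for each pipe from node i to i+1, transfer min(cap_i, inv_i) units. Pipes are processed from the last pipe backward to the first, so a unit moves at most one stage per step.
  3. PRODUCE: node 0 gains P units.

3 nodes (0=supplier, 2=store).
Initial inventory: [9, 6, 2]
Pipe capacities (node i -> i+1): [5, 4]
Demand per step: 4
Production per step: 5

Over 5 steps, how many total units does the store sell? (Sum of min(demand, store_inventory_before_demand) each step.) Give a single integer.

Answer: 18

Derivation:
Step 1: sold=2 (running total=2) -> [9 7 4]
Step 2: sold=4 (running total=6) -> [9 8 4]
Step 3: sold=4 (running total=10) -> [9 9 4]
Step 4: sold=4 (running total=14) -> [9 10 4]
Step 5: sold=4 (running total=18) -> [9 11 4]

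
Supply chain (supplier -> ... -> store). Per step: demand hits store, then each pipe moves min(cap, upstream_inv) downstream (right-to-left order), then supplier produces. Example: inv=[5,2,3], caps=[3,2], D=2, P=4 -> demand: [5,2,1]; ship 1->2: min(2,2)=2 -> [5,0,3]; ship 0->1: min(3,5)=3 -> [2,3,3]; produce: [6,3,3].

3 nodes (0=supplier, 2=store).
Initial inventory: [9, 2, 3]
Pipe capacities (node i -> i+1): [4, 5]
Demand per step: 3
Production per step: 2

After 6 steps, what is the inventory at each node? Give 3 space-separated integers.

Step 1: demand=3,sold=3 ship[1->2]=2 ship[0->1]=4 prod=2 -> inv=[7 4 2]
Step 2: demand=3,sold=2 ship[1->2]=4 ship[0->1]=4 prod=2 -> inv=[5 4 4]
Step 3: demand=3,sold=3 ship[1->2]=4 ship[0->1]=4 prod=2 -> inv=[3 4 5]
Step 4: demand=3,sold=3 ship[1->2]=4 ship[0->1]=3 prod=2 -> inv=[2 3 6]
Step 5: demand=3,sold=3 ship[1->2]=3 ship[0->1]=2 prod=2 -> inv=[2 2 6]
Step 6: demand=3,sold=3 ship[1->2]=2 ship[0->1]=2 prod=2 -> inv=[2 2 5]

2 2 5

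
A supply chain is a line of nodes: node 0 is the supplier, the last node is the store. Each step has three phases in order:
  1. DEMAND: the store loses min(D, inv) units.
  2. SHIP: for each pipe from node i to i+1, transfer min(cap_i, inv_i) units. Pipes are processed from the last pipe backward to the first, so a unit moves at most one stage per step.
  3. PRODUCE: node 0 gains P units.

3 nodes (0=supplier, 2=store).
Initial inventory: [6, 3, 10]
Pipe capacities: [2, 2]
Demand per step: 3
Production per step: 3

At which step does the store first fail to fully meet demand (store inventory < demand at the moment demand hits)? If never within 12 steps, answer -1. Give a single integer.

Step 1: demand=3,sold=3 ship[1->2]=2 ship[0->1]=2 prod=3 -> [7 3 9]
Step 2: demand=3,sold=3 ship[1->2]=2 ship[0->1]=2 prod=3 -> [8 3 8]
Step 3: demand=3,sold=3 ship[1->2]=2 ship[0->1]=2 prod=3 -> [9 3 7]
Step 4: demand=3,sold=3 ship[1->2]=2 ship[0->1]=2 prod=3 -> [10 3 6]
Step 5: demand=3,sold=3 ship[1->2]=2 ship[0->1]=2 prod=3 -> [11 3 5]
Step 6: demand=3,sold=3 ship[1->2]=2 ship[0->1]=2 prod=3 -> [12 3 4]
Step 7: demand=3,sold=3 ship[1->2]=2 ship[0->1]=2 prod=3 -> [13 3 3]
Step 8: demand=3,sold=3 ship[1->2]=2 ship[0->1]=2 prod=3 -> [14 3 2]
Step 9: demand=3,sold=2 ship[1->2]=2 ship[0->1]=2 prod=3 -> [15 3 2]
Step 10: demand=3,sold=2 ship[1->2]=2 ship[0->1]=2 prod=3 -> [16 3 2]
Step 11: demand=3,sold=2 ship[1->2]=2 ship[0->1]=2 prod=3 -> [17 3 2]
Step 12: demand=3,sold=2 ship[1->2]=2 ship[0->1]=2 prod=3 -> [18 3 2]
First stockout at step 9

9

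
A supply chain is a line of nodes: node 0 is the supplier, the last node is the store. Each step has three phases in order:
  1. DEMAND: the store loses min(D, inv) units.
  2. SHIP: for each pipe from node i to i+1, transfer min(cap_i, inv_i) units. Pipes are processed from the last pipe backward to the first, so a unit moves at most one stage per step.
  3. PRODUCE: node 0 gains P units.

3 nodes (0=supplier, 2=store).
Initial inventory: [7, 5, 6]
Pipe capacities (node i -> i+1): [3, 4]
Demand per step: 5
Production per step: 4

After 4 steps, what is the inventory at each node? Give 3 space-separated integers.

Step 1: demand=5,sold=5 ship[1->2]=4 ship[0->1]=3 prod=4 -> inv=[8 4 5]
Step 2: demand=5,sold=5 ship[1->2]=4 ship[0->1]=3 prod=4 -> inv=[9 3 4]
Step 3: demand=5,sold=4 ship[1->2]=3 ship[0->1]=3 prod=4 -> inv=[10 3 3]
Step 4: demand=5,sold=3 ship[1->2]=3 ship[0->1]=3 prod=4 -> inv=[11 3 3]

11 3 3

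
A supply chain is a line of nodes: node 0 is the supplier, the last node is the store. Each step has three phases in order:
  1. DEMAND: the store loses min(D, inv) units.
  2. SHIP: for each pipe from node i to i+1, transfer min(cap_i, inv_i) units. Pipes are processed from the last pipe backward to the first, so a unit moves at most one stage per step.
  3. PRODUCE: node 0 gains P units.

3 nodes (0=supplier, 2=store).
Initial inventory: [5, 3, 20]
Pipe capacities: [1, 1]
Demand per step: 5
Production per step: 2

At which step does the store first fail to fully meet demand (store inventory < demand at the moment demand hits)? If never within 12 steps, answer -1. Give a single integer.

Step 1: demand=5,sold=5 ship[1->2]=1 ship[0->1]=1 prod=2 -> [6 3 16]
Step 2: demand=5,sold=5 ship[1->2]=1 ship[0->1]=1 prod=2 -> [7 3 12]
Step 3: demand=5,sold=5 ship[1->2]=1 ship[0->1]=1 prod=2 -> [8 3 8]
Step 4: demand=5,sold=5 ship[1->2]=1 ship[0->1]=1 prod=2 -> [9 3 4]
Step 5: demand=5,sold=4 ship[1->2]=1 ship[0->1]=1 prod=2 -> [10 3 1]
Step 6: demand=5,sold=1 ship[1->2]=1 ship[0->1]=1 prod=2 -> [11 3 1]
Step 7: demand=5,sold=1 ship[1->2]=1 ship[0->1]=1 prod=2 -> [12 3 1]
Step 8: demand=5,sold=1 ship[1->2]=1 ship[0->1]=1 prod=2 -> [13 3 1]
Step 9: demand=5,sold=1 ship[1->2]=1 ship[0->1]=1 prod=2 -> [14 3 1]
Step 10: demand=5,sold=1 ship[1->2]=1 ship[0->1]=1 prod=2 -> [15 3 1]
Step 11: demand=5,sold=1 ship[1->2]=1 ship[0->1]=1 prod=2 -> [16 3 1]
Step 12: demand=5,sold=1 ship[1->2]=1 ship[0->1]=1 prod=2 -> [17 3 1]
First stockout at step 5

5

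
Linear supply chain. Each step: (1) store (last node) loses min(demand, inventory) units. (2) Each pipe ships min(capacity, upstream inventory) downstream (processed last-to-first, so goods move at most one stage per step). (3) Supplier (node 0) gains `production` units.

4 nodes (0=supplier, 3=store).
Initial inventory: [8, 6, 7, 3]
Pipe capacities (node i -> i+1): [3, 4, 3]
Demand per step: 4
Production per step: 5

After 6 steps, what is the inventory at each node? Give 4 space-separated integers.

Step 1: demand=4,sold=3 ship[2->3]=3 ship[1->2]=4 ship[0->1]=3 prod=5 -> inv=[10 5 8 3]
Step 2: demand=4,sold=3 ship[2->3]=3 ship[1->2]=4 ship[0->1]=3 prod=5 -> inv=[12 4 9 3]
Step 3: demand=4,sold=3 ship[2->3]=3 ship[1->2]=4 ship[0->1]=3 prod=5 -> inv=[14 3 10 3]
Step 4: demand=4,sold=3 ship[2->3]=3 ship[1->2]=3 ship[0->1]=3 prod=5 -> inv=[16 3 10 3]
Step 5: demand=4,sold=3 ship[2->3]=3 ship[1->2]=3 ship[0->1]=3 prod=5 -> inv=[18 3 10 3]
Step 6: demand=4,sold=3 ship[2->3]=3 ship[1->2]=3 ship[0->1]=3 prod=5 -> inv=[20 3 10 3]

20 3 10 3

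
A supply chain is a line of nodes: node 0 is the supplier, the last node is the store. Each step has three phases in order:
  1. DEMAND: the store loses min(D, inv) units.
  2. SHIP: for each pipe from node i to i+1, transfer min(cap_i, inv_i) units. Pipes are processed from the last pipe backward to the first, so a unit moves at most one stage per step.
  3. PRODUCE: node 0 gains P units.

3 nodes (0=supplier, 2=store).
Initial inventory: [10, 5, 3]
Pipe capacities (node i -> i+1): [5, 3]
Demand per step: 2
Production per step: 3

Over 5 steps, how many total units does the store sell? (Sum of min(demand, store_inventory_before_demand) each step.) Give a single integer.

Answer: 10

Derivation:
Step 1: sold=2 (running total=2) -> [8 7 4]
Step 2: sold=2 (running total=4) -> [6 9 5]
Step 3: sold=2 (running total=6) -> [4 11 6]
Step 4: sold=2 (running total=8) -> [3 12 7]
Step 5: sold=2 (running total=10) -> [3 12 8]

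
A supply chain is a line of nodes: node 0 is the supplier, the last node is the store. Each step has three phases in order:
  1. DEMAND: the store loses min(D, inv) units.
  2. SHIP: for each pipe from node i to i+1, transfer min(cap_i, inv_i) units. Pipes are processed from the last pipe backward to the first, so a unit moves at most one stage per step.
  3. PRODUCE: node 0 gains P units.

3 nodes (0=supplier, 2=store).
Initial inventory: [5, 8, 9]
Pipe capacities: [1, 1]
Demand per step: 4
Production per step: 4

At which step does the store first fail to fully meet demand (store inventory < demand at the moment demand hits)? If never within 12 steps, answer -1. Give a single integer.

Step 1: demand=4,sold=4 ship[1->2]=1 ship[0->1]=1 prod=4 -> [8 8 6]
Step 2: demand=4,sold=4 ship[1->2]=1 ship[0->1]=1 prod=4 -> [11 8 3]
Step 3: demand=4,sold=3 ship[1->2]=1 ship[0->1]=1 prod=4 -> [14 8 1]
Step 4: demand=4,sold=1 ship[1->2]=1 ship[0->1]=1 prod=4 -> [17 8 1]
Step 5: demand=4,sold=1 ship[1->2]=1 ship[0->1]=1 prod=4 -> [20 8 1]
Step 6: demand=4,sold=1 ship[1->2]=1 ship[0->1]=1 prod=4 -> [23 8 1]
Step 7: demand=4,sold=1 ship[1->2]=1 ship[0->1]=1 prod=4 -> [26 8 1]
Step 8: demand=4,sold=1 ship[1->2]=1 ship[0->1]=1 prod=4 -> [29 8 1]
Step 9: demand=4,sold=1 ship[1->2]=1 ship[0->1]=1 prod=4 -> [32 8 1]
Step 10: demand=4,sold=1 ship[1->2]=1 ship[0->1]=1 prod=4 -> [35 8 1]
Step 11: demand=4,sold=1 ship[1->2]=1 ship[0->1]=1 prod=4 -> [38 8 1]
Step 12: demand=4,sold=1 ship[1->2]=1 ship[0->1]=1 prod=4 -> [41 8 1]
First stockout at step 3

3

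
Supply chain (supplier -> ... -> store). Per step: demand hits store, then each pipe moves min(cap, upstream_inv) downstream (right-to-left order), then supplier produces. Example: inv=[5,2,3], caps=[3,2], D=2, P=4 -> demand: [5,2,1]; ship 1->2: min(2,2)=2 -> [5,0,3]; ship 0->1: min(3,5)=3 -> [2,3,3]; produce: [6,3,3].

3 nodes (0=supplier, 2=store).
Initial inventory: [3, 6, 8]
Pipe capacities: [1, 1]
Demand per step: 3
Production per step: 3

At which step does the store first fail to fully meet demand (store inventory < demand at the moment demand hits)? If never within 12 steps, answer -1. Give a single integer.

Step 1: demand=3,sold=3 ship[1->2]=1 ship[0->1]=1 prod=3 -> [5 6 6]
Step 2: demand=3,sold=3 ship[1->2]=1 ship[0->1]=1 prod=3 -> [7 6 4]
Step 3: demand=3,sold=3 ship[1->2]=1 ship[0->1]=1 prod=3 -> [9 6 2]
Step 4: demand=3,sold=2 ship[1->2]=1 ship[0->1]=1 prod=3 -> [11 6 1]
Step 5: demand=3,sold=1 ship[1->2]=1 ship[0->1]=1 prod=3 -> [13 6 1]
Step 6: demand=3,sold=1 ship[1->2]=1 ship[0->1]=1 prod=3 -> [15 6 1]
Step 7: demand=3,sold=1 ship[1->2]=1 ship[0->1]=1 prod=3 -> [17 6 1]
Step 8: demand=3,sold=1 ship[1->2]=1 ship[0->1]=1 prod=3 -> [19 6 1]
Step 9: demand=3,sold=1 ship[1->2]=1 ship[0->1]=1 prod=3 -> [21 6 1]
Step 10: demand=3,sold=1 ship[1->2]=1 ship[0->1]=1 prod=3 -> [23 6 1]
Step 11: demand=3,sold=1 ship[1->2]=1 ship[0->1]=1 prod=3 -> [25 6 1]
Step 12: demand=3,sold=1 ship[1->2]=1 ship[0->1]=1 prod=3 -> [27 6 1]
First stockout at step 4

4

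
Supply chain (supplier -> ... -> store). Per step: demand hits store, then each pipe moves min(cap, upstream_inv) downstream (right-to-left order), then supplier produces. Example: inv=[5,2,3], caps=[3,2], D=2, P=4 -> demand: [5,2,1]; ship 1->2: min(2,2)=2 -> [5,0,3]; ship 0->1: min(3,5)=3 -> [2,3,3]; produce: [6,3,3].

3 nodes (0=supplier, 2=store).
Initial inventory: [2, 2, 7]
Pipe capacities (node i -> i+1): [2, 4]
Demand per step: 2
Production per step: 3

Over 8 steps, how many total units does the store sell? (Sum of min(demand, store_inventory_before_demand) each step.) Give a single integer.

Step 1: sold=2 (running total=2) -> [3 2 7]
Step 2: sold=2 (running total=4) -> [4 2 7]
Step 3: sold=2 (running total=6) -> [5 2 7]
Step 4: sold=2 (running total=8) -> [6 2 7]
Step 5: sold=2 (running total=10) -> [7 2 7]
Step 6: sold=2 (running total=12) -> [8 2 7]
Step 7: sold=2 (running total=14) -> [9 2 7]
Step 8: sold=2 (running total=16) -> [10 2 7]

Answer: 16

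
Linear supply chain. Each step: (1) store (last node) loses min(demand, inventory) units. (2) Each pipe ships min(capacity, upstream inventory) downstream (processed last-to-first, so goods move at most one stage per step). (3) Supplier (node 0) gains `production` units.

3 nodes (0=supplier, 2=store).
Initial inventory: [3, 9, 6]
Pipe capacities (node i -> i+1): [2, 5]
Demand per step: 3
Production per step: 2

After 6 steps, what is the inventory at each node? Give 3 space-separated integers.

Step 1: demand=3,sold=3 ship[1->2]=5 ship[0->1]=2 prod=2 -> inv=[3 6 8]
Step 2: demand=3,sold=3 ship[1->2]=5 ship[0->1]=2 prod=2 -> inv=[3 3 10]
Step 3: demand=3,sold=3 ship[1->2]=3 ship[0->1]=2 prod=2 -> inv=[3 2 10]
Step 4: demand=3,sold=3 ship[1->2]=2 ship[0->1]=2 prod=2 -> inv=[3 2 9]
Step 5: demand=3,sold=3 ship[1->2]=2 ship[0->1]=2 prod=2 -> inv=[3 2 8]
Step 6: demand=3,sold=3 ship[1->2]=2 ship[0->1]=2 prod=2 -> inv=[3 2 7]

3 2 7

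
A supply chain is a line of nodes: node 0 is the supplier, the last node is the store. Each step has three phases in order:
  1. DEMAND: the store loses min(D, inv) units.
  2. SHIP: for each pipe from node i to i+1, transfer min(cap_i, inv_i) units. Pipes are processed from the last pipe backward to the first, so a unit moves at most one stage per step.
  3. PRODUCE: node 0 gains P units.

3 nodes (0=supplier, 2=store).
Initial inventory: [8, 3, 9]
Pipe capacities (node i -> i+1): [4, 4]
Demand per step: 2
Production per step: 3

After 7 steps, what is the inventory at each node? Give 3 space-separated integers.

Step 1: demand=2,sold=2 ship[1->2]=3 ship[0->1]=4 prod=3 -> inv=[7 4 10]
Step 2: demand=2,sold=2 ship[1->2]=4 ship[0->1]=4 prod=3 -> inv=[6 4 12]
Step 3: demand=2,sold=2 ship[1->2]=4 ship[0->1]=4 prod=3 -> inv=[5 4 14]
Step 4: demand=2,sold=2 ship[1->2]=4 ship[0->1]=4 prod=3 -> inv=[4 4 16]
Step 5: demand=2,sold=2 ship[1->2]=4 ship[0->1]=4 prod=3 -> inv=[3 4 18]
Step 6: demand=2,sold=2 ship[1->2]=4 ship[0->1]=3 prod=3 -> inv=[3 3 20]
Step 7: demand=2,sold=2 ship[1->2]=3 ship[0->1]=3 prod=3 -> inv=[3 3 21]

3 3 21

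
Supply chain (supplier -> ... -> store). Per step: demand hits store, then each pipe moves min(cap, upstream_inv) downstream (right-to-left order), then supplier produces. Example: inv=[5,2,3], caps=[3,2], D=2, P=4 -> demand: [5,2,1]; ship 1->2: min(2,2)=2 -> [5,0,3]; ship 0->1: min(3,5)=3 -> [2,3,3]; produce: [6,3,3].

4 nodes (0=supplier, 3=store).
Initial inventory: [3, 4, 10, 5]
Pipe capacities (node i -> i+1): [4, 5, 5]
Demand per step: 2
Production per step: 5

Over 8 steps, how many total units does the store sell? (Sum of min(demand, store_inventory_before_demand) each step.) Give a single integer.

Step 1: sold=2 (running total=2) -> [5 3 9 8]
Step 2: sold=2 (running total=4) -> [6 4 7 11]
Step 3: sold=2 (running total=6) -> [7 4 6 14]
Step 4: sold=2 (running total=8) -> [8 4 5 17]
Step 5: sold=2 (running total=10) -> [9 4 4 20]
Step 6: sold=2 (running total=12) -> [10 4 4 22]
Step 7: sold=2 (running total=14) -> [11 4 4 24]
Step 8: sold=2 (running total=16) -> [12 4 4 26]

Answer: 16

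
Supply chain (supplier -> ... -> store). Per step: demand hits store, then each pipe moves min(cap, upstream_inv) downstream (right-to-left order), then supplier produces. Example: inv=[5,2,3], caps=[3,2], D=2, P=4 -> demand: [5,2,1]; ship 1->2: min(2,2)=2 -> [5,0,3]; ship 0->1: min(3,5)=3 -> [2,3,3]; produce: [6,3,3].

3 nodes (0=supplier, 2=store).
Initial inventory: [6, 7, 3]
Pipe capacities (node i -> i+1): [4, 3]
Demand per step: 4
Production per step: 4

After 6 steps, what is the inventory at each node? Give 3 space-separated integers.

Step 1: demand=4,sold=3 ship[1->2]=3 ship[0->1]=4 prod=4 -> inv=[6 8 3]
Step 2: demand=4,sold=3 ship[1->2]=3 ship[0->1]=4 prod=4 -> inv=[6 9 3]
Step 3: demand=4,sold=3 ship[1->2]=3 ship[0->1]=4 prod=4 -> inv=[6 10 3]
Step 4: demand=4,sold=3 ship[1->2]=3 ship[0->1]=4 prod=4 -> inv=[6 11 3]
Step 5: demand=4,sold=3 ship[1->2]=3 ship[0->1]=4 prod=4 -> inv=[6 12 3]
Step 6: demand=4,sold=3 ship[1->2]=3 ship[0->1]=4 prod=4 -> inv=[6 13 3]

6 13 3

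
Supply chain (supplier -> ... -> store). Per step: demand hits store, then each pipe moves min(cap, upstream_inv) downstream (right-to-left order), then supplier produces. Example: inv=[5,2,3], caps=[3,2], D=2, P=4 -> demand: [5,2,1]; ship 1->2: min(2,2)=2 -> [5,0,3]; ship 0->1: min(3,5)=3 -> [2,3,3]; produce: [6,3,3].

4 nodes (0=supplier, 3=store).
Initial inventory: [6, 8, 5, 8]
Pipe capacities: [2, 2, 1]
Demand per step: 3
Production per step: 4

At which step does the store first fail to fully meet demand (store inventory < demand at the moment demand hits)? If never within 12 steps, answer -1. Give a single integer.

Step 1: demand=3,sold=3 ship[2->3]=1 ship[1->2]=2 ship[0->1]=2 prod=4 -> [8 8 6 6]
Step 2: demand=3,sold=3 ship[2->3]=1 ship[1->2]=2 ship[0->1]=2 prod=4 -> [10 8 7 4]
Step 3: demand=3,sold=3 ship[2->3]=1 ship[1->2]=2 ship[0->1]=2 prod=4 -> [12 8 8 2]
Step 4: demand=3,sold=2 ship[2->3]=1 ship[1->2]=2 ship[0->1]=2 prod=4 -> [14 8 9 1]
Step 5: demand=3,sold=1 ship[2->3]=1 ship[1->2]=2 ship[0->1]=2 prod=4 -> [16 8 10 1]
Step 6: demand=3,sold=1 ship[2->3]=1 ship[1->2]=2 ship[0->1]=2 prod=4 -> [18 8 11 1]
Step 7: demand=3,sold=1 ship[2->3]=1 ship[1->2]=2 ship[0->1]=2 prod=4 -> [20 8 12 1]
Step 8: demand=3,sold=1 ship[2->3]=1 ship[1->2]=2 ship[0->1]=2 prod=4 -> [22 8 13 1]
Step 9: demand=3,sold=1 ship[2->3]=1 ship[1->2]=2 ship[0->1]=2 prod=4 -> [24 8 14 1]
Step 10: demand=3,sold=1 ship[2->3]=1 ship[1->2]=2 ship[0->1]=2 prod=4 -> [26 8 15 1]
Step 11: demand=3,sold=1 ship[2->3]=1 ship[1->2]=2 ship[0->1]=2 prod=4 -> [28 8 16 1]
Step 12: demand=3,sold=1 ship[2->3]=1 ship[1->2]=2 ship[0->1]=2 prod=4 -> [30 8 17 1]
First stockout at step 4

4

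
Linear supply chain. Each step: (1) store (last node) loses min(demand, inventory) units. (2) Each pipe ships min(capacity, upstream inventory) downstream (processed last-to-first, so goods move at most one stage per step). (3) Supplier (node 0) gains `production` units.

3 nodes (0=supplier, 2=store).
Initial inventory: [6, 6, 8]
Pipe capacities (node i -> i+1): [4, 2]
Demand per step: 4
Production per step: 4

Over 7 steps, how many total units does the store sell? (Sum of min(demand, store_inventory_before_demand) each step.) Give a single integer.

Answer: 20

Derivation:
Step 1: sold=4 (running total=4) -> [6 8 6]
Step 2: sold=4 (running total=8) -> [6 10 4]
Step 3: sold=4 (running total=12) -> [6 12 2]
Step 4: sold=2 (running total=14) -> [6 14 2]
Step 5: sold=2 (running total=16) -> [6 16 2]
Step 6: sold=2 (running total=18) -> [6 18 2]
Step 7: sold=2 (running total=20) -> [6 20 2]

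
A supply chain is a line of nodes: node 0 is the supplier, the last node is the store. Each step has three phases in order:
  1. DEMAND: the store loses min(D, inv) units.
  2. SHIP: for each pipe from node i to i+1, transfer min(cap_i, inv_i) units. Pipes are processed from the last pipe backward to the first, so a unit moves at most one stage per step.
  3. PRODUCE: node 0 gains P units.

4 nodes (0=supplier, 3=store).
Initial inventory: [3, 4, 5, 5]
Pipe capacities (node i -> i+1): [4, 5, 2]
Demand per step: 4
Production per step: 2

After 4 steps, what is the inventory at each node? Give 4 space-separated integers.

Step 1: demand=4,sold=4 ship[2->3]=2 ship[1->2]=4 ship[0->1]=3 prod=2 -> inv=[2 3 7 3]
Step 2: demand=4,sold=3 ship[2->3]=2 ship[1->2]=3 ship[0->1]=2 prod=2 -> inv=[2 2 8 2]
Step 3: demand=4,sold=2 ship[2->3]=2 ship[1->2]=2 ship[0->1]=2 prod=2 -> inv=[2 2 8 2]
Step 4: demand=4,sold=2 ship[2->3]=2 ship[1->2]=2 ship[0->1]=2 prod=2 -> inv=[2 2 8 2]

2 2 8 2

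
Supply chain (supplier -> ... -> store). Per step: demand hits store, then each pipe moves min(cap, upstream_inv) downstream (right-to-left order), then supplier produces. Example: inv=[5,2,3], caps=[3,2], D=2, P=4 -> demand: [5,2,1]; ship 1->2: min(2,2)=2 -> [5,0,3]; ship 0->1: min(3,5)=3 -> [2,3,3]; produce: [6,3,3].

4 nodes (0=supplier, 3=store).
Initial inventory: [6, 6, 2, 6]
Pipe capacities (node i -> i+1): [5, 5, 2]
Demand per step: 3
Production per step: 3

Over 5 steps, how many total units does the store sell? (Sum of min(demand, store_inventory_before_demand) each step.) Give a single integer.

Answer: 14

Derivation:
Step 1: sold=3 (running total=3) -> [4 6 5 5]
Step 2: sold=3 (running total=6) -> [3 5 8 4]
Step 3: sold=3 (running total=9) -> [3 3 11 3]
Step 4: sold=3 (running total=12) -> [3 3 12 2]
Step 5: sold=2 (running total=14) -> [3 3 13 2]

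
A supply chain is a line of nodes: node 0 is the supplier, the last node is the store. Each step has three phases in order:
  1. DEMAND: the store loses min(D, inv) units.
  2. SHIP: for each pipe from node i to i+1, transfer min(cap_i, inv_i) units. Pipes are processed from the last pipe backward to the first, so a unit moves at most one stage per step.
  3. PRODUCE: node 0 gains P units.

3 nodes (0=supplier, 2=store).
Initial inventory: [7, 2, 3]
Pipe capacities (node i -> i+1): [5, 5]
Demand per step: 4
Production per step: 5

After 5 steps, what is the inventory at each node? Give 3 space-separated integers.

Step 1: demand=4,sold=3 ship[1->2]=2 ship[0->1]=5 prod=5 -> inv=[7 5 2]
Step 2: demand=4,sold=2 ship[1->2]=5 ship[0->1]=5 prod=5 -> inv=[7 5 5]
Step 3: demand=4,sold=4 ship[1->2]=5 ship[0->1]=5 prod=5 -> inv=[7 5 6]
Step 4: demand=4,sold=4 ship[1->2]=5 ship[0->1]=5 prod=5 -> inv=[7 5 7]
Step 5: demand=4,sold=4 ship[1->2]=5 ship[0->1]=5 prod=5 -> inv=[7 5 8]

7 5 8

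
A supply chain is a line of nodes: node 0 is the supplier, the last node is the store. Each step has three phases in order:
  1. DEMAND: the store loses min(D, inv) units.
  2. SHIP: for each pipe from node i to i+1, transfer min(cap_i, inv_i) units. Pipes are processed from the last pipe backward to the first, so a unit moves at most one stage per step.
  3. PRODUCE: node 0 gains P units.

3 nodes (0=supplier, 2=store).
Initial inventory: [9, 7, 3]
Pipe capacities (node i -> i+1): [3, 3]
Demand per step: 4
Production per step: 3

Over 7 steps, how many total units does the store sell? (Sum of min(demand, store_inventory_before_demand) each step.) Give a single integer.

Answer: 21

Derivation:
Step 1: sold=3 (running total=3) -> [9 7 3]
Step 2: sold=3 (running total=6) -> [9 7 3]
Step 3: sold=3 (running total=9) -> [9 7 3]
Step 4: sold=3 (running total=12) -> [9 7 3]
Step 5: sold=3 (running total=15) -> [9 7 3]
Step 6: sold=3 (running total=18) -> [9 7 3]
Step 7: sold=3 (running total=21) -> [9 7 3]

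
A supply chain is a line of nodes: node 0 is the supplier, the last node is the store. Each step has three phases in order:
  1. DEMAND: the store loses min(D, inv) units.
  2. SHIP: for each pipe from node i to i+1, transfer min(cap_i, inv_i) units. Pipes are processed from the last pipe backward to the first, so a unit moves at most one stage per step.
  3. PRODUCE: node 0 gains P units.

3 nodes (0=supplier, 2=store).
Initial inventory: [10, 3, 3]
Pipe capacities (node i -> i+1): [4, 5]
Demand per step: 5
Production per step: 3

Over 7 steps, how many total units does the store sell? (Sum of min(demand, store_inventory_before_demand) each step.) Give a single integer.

Step 1: sold=3 (running total=3) -> [9 4 3]
Step 2: sold=3 (running total=6) -> [8 4 4]
Step 3: sold=4 (running total=10) -> [7 4 4]
Step 4: sold=4 (running total=14) -> [6 4 4]
Step 5: sold=4 (running total=18) -> [5 4 4]
Step 6: sold=4 (running total=22) -> [4 4 4]
Step 7: sold=4 (running total=26) -> [3 4 4]

Answer: 26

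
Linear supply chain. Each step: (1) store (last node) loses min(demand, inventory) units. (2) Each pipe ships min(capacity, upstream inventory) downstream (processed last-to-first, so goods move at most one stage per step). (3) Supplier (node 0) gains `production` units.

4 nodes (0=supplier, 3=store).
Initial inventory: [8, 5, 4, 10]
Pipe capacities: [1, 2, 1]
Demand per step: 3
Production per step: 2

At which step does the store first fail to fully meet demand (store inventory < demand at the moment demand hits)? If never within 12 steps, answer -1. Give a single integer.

Step 1: demand=3,sold=3 ship[2->3]=1 ship[1->2]=2 ship[0->1]=1 prod=2 -> [9 4 5 8]
Step 2: demand=3,sold=3 ship[2->3]=1 ship[1->2]=2 ship[0->1]=1 prod=2 -> [10 3 6 6]
Step 3: demand=3,sold=3 ship[2->3]=1 ship[1->2]=2 ship[0->1]=1 prod=2 -> [11 2 7 4]
Step 4: demand=3,sold=3 ship[2->3]=1 ship[1->2]=2 ship[0->1]=1 prod=2 -> [12 1 8 2]
Step 5: demand=3,sold=2 ship[2->3]=1 ship[1->2]=1 ship[0->1]=1 prod=2 -> [13 1 8 1]
Step 6: demand=3,sold=1 ship[2->3]=1 ship[1->2]=1 ship[0->1]=1 prod=2 -> [14 1 8 1]
Step 7: demand=3,sold=1 ship[2->3]=1 ship[1->2]=1 ship[0->1]=1 prod=2 -> [15 1 8 1]
Step 8: demand=3,sold=1 ship[2->3]=1 ship[1->2]=1 ship[0->1]=1 prod=2 -> [16 1 8 1]
Step 9: demand=3,sold=1 ship[2->3]=1 ship[1->2]=1 ship[0->1]=1 prod=2 -> [17 1 8 1]
Step 10: demand=3,sold=1 ship[2->3]=1 ship[1->2]=1 ship[0->1]=1 prod=2 -> [18 1 8 1]
Step 11: demand=3,sold=1 ship[2->3]=1 ship[1->2]=1 ship[0->1]=1 prod=2 -> [19 1 8 1]
Step 12: demand=3,sold=1 ship[2->3]=1 ship[1->2]=1 ship[0->1]=1 prod=2 -> [20 1 8 1]
First stockout at step 5

5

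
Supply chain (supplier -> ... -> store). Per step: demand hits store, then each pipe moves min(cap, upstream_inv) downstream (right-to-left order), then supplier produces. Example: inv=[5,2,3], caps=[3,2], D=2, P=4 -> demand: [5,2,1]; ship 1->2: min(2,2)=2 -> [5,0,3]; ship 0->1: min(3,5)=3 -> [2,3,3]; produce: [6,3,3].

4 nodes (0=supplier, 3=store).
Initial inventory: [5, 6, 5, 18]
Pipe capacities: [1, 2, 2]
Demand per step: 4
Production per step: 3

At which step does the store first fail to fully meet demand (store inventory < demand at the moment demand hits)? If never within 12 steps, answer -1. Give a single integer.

Step 1: demand=4,sold=4 ship[2->3]=2 ship[1->2]=2 ship[0->1]=1 prod=3 -> [7 5 5 16]
Step 2: demand=4,sold=4 ship[2->3]=2 ship[1->2]=2 ship[0->1]=1 prod=3 -> [9 4 5 14]
Step 3: demand=4,sold=4 ship[2->3]=2 ship[1->2]=2 ship[0->1]=1 prod=3 -> [11 3 5 12]
Step 4: demand=4,sold=4 ship[2->3]=2 ship[1->2]=2 ship[0->1]=1 prod=3 -> [13 2 5 10]
Step 5: demand=4,sold=4 ship[2->3]=2 ship[1->2]=2 ship[0->1]=1 prod=3 -> [15 1 5 8]
Step 6: demand=4,sold=4 ship[2->3]=2 ship[1->2]=1 ship[0->1]=1 prod=3 -> [17 1 4 6]
Step 7: demand=4,sold=4 ship[2->3]=2 ship[1->2]=1 ship[0->1]=1 prod=3 -> [19 1 3 4]
Step 8: demand=4,sold=4 ship[2->3]=2 ship[1->2]=1 ship[0->1]=1 prod=3 -> [21 1 2 2]
Step 9: demand=4,sold=2 ship[2->3]=2 ship[1->2]=1 ship[0->1]=1 prod=3 -> [23 1 1 2]
Step 10: demand=4,sold=2 ship[2->3]=1 ship[1->2]=1 ship[0->1]=1 prod=3 -> [25 1 1 1]
Step 11: demand=4,sold=1 ship[2->3]=1 ship[1->2]=1 ship[0->1]=1 prod=3 -> [27 1 1 1]
Step 12: demand=4,sold=1 ship[2->3]=1 ship[1->2]=1 ship[0->1]=1 prod=3 -> [29 1 1 1]
First stockout at step 9

9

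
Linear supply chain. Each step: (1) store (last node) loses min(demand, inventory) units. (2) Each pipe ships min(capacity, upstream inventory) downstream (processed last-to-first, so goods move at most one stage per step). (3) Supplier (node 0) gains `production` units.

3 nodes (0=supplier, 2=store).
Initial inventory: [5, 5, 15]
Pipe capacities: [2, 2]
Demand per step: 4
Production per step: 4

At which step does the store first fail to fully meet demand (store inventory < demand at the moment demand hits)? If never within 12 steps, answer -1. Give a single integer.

Step 1: demand=4,sold=4 ship[1->2]=2 ship[0->1]=2 prod=4 -> [7 5 13]
Step 2: demand=4,sold=4 ship[1->2]=2 ship[0->1]=2 prod=4 -> [9 5 11]
Step 3: demand=4,sold=4 ship[1->2]=2 ship[0->1]=2 prod=4 -> [11 5 9]
Step 4: demand=4,sold=4 ship[1->2]=2 ship[0->1]=2 prod=4 -> [13 5 7]
Step 5: demand=4,sold=4 ship[1->2]=2 ship[0->1]=2 prod=4 -> [15 5 5]
Step 6: demand=4,sold=4 ship[1->2]=2 ship[0->1]=2 prod=4 -> [17 5 3]
Step 7: demand=4,sold=3 ship[1->2]=2 ship[0->1]=2 prod=4 -> [19 5 2]
Step 8: demand=4,sold=2 ship[1->2]=2 ship[0->1]=2 prod=4 -> [21 5 2]
Step 9: demand=4,sold=2 ship[1->2]=2 ship[0->1]=2 prod=4 -> [23 5 2]
Step 10: demand=4,sold=2 ship[1->2]=2 ship[0->1]=2 prod=4 -> [25 5 2]
Step 11: demand=4,sold=2 ship[1->2]=2 ship[0->1]=2 prod=4 -> [27 5 2]
Step 12: demand=4,sold=2 ship[1->2]=2 ship[0->1]=2 prod=4 -> [29 5 2]
First stockout at step 7

7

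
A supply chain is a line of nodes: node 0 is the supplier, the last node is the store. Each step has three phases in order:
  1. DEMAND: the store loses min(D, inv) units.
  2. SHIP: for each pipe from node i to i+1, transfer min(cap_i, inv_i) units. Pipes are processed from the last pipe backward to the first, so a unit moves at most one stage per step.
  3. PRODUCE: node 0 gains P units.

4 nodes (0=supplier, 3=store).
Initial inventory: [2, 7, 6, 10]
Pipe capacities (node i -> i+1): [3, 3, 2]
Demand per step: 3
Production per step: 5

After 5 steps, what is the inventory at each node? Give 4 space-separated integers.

Step 1: demand=3,sold=3 ship[2->3]=2 ship[1->2]=3 ship[0->1]=2 prod=5 -> inv=[5 6 7 9]
Step 2: demand=3,sold=3 ship[2->3]=2 ship[1->2]=3 ship[0->1]=3 prod=5 -> inv=[7 6 8 8]
Step 3: demand=3,sold=3 ship[2->3]=2 ship[1->2]=3 ship[0->1]=3 prod=5 -> inv=[9 6 9 7]
Step 4: demand=3,sold=3 ship[2->3]=2 ship[1->2]=3 ship[0->1]=3 prod=5 -> inv=[11 6 10 6]
Step 5: demand=3,sold=3 ship[2->3]=2 ship[1->2]=3 ship[0->1]=3 prod=5 -> inv=[13 6 11 5]

13 6 11 5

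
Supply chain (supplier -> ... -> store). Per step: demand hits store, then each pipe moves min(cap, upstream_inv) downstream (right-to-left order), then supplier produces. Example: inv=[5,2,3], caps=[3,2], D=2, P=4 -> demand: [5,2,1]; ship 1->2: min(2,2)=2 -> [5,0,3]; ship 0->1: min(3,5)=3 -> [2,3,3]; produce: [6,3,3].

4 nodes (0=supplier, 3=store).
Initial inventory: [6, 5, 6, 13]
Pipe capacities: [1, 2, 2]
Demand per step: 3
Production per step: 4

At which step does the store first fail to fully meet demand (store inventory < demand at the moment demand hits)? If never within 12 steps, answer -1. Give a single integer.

Step 1: demand=3,sold=3 ship[2->3]=2 ship[1->2]=2 ship[0->1]=1 prod=4 -> [9 4 6 12]
Step 2: demand=3,sold=3 ship[2->3]=2 ship[1->2]=2 ship[0->1]=1 prod=4 -> [12 3 6 11]
Step 3: demand=3,sold=3 ship[2->3]=2 ship[1->2]=2 ship[0->1]=1 prod=4 -> [15 2 6 10]
Step 4: demand=3,sold=3 ship[2->3]=2 ship[1->2]=2 ship[0->1]=1 prod=4 -> [18 1 6 9]
Step 5: demand=3,sold=3 ship[2->3]=2 ship[1->2]=1 ship[0->1]=1 prod=4 -> [21 1 5 8]
Step 6: demand=3,sold=3 ship[2->3]=2 ship[1->2]=1 ship[0->1]=1 prod=4 -> [24 1 4 7]
Step 7: demand=3,sold=3 ship[2->3]=2 ship[1->2]=1 ship[0->1]=1 prod=4 -> [27 1 3 6]
Step 8: demand=3,sold=3 ship[2->3]=2 ship[1->2]=1 ship[0->1]=1 prod=4 -> [30 1 2 5]
Step 9: demand=3,sold=3 ship[2->3]=2 ship[1->2]=1 ship[0->1]=1 prod=4 -> [33 1 1 4]
Step 10: demand=3,sold=3 ship[2->3]=1 ship[1->2]=1 ship[0->1]=1 prod=4 -> [36 1 1 2]
Step 11: demand=3,sold=2 ship[2->3]=1 ship[1->2]=1 ship[0->1]=1 prod=4 -> [39 1 1 1]
Step 12: demand=3,sold=1 ship[2->3]=1 ship[1->2]=1 ship[0->1]=1 prod=4 -> [42 1 1 1]
First stockout at step 11

11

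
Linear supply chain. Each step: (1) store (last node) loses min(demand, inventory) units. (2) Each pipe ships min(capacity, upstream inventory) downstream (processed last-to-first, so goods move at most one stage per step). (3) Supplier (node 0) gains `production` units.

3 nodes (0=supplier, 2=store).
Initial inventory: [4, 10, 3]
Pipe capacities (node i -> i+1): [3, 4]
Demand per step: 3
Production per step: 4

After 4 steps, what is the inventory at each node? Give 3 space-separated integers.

Step 1: demand=3,sold=3 ship[1->2]=4 ship[0->1]=3 prod=4 -> inv=[5 9 4]
Step 2: demand=3,sold=3 ship[1->2]=4 ship[0->1]=3 prod=4 -> inv=[6 8 5]
Step 3: demand=3,sold=3 ship[1->2]=4 ship[0->1]=3 prod=4 -> inv=[7 7 6]
Step 4: demand=3,sold=3 ship[1->2]=4 ship[0->1]=3 prod=4 -> inv=[8 6 7]

8 6 7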